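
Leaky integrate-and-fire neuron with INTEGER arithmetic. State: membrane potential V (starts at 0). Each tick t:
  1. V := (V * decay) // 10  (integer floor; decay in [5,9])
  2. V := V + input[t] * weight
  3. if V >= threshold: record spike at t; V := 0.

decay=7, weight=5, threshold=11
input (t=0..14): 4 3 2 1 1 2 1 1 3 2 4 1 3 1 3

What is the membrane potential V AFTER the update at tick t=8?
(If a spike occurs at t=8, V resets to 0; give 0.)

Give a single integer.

Answer: 0

Derivation:
t=0: input=4 -> V=0 FIRE
t=1: input=3 -> V=0 FIRE
t=2: input=2 -> V=10
t=3: input=1 -> V=0 FIRE
t=4: input=1 -> V=5
t=5: input=2 -> V=0 FIRE
t=6: input=1 -> V=5
t=7: input=1 -> V=8
t=8: input=3 -> V=0 FIRE
t=9: input=2 -> V=10
t=10: input=4 -> V=0 FIRE
t=11: input=1 -> V=5
t=12: input=3 -> V=0 FIRE
t=13: input=1 -> V=5
t=14: input=3 -> V=0 FIRE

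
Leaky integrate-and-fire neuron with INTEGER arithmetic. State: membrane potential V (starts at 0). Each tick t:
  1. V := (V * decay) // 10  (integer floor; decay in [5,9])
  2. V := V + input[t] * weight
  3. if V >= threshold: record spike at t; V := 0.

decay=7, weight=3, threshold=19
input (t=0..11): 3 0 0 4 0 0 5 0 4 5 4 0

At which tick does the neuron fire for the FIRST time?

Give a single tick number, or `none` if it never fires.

t=0: input=3 -> V=9
t=1: input=0 -> V=6
t=2: input=0 -> V=4
t=3: input=4 -> V=14
t=4: input=0 -> V=9
t=5: input=0 -> V=6
t=6: input=5 -> V=0 FIRE
t=7: input=0 -> V=0
t=8: input=4 -> V=12
t=9: input=5 -> V=0 FIRE
t=10: input=4 -> V=12
t=11: input=0 -> V=8

Answer: 6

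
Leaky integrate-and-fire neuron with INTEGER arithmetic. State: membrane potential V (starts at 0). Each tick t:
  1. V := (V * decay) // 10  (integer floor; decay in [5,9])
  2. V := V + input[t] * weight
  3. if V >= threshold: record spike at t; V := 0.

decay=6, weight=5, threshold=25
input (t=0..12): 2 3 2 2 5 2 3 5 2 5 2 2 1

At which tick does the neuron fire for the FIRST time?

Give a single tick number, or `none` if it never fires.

Answer: 4

Derivation:
t=0: input=2 -> V=10
t=1: input=3 -> V=21
t=2: input=2 -> V=22
t=3: input=2 -> V=23
t=4: input=5 -> V=0 FIRE
t=5: input=2 -> V=10
t=6: input=3 -> V=21
t=7: input=5 -> V=0 FIRE
t=8: input=2 -> V=10
t=9: input=5 -> V=0 FIRE
t=10: input=2 -> V=10
t=11: input=2 -> V=16
t=12: input=1 -> V=14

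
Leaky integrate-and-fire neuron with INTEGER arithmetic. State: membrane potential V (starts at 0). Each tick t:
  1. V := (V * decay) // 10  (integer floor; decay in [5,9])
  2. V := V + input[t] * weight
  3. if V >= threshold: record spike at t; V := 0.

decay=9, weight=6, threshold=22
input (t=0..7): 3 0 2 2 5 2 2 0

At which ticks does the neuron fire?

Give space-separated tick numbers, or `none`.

Answer: 2 4 6

Derivation:
t=0: input=3 -> V=18
t=1: input=0 -> V=16
t=2: input=2 -> V=0 FIRE
t=3: input=2 -> V=12
t=4: input=5 -> V=0 FIRE
t=5: input=2 -> V=12
t=6: input=2 -> V=0 FIRE
t=7: input=0 -> V=0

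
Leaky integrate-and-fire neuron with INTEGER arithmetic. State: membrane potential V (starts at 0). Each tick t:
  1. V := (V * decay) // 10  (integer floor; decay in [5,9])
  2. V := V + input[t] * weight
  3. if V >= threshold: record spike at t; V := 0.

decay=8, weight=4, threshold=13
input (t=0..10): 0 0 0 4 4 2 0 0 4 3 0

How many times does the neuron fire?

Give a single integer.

t=0: input=0 -> V=0
t=1: input=0 -> V=0
t=2: input=0 -> V=0
t=3: input=4 -> V=0 FIRE
t=4: input=4 -> V=0 FIRE
t=5: input=2 -> V=8
t=6: input=0 -> V=6
t=7: input=0 -> V=4
t=8: input=4 -> V=0 FIRE
t=9: input=3 -> V=12
t=10: input=0 -> V=9

Answer: 3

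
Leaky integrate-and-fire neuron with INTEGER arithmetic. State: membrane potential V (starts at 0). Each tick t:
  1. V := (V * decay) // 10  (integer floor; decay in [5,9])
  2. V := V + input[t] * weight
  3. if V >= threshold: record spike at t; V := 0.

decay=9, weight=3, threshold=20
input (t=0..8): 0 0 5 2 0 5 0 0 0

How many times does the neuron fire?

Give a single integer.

t=0: input=0 -> V=0
t=1: input=0 -> V=0
t=2: input=5 -> V=15
t=3: input=2 -> V=19
t=4: input=0 -> V=17
t=5: input=5 -> V=0 FIRE
t=6: input=0 -> V=0
t=7: input=0 -> V=0
t=8: input=0 -> V=0

Answer: 1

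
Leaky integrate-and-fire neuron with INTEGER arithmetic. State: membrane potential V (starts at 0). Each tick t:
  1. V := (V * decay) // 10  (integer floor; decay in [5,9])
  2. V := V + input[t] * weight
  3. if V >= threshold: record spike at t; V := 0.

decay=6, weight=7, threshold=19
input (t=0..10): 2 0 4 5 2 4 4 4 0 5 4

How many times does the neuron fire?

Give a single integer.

Answer: 7

Derivation:
t=0: input=2 -> V=14
t=1: input=0 -> V=8
t=2: input=4 -> V=0 FIRE
t=3: input=5 -> V=0 FIRE
t=4: input=2 -> V=14
t=5: input=4 -> V=0 FIRE
t=6: input=4 -> V=0 FIRE
t=7: input=4 -> V=0 FIRE
t=8: input=0 -> V=0
t=9: input=5 -> V=0 FIRE
t=10: input=4 -> V=0 FIRE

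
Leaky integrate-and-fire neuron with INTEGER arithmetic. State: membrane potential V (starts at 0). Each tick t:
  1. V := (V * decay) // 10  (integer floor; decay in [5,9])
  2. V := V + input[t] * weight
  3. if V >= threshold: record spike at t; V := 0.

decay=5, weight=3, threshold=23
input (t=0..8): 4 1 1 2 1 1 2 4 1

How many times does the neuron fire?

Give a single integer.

Answer: 0

Derivation:
t=0: input=4 -> V=12
t=1: input=1 -> V=9
t=2: input=1 -> V=7
t=3: input=2 -> V=9
t=4: input=1 -> V=7
t=5: input=1 -> V=6
t=6: input=2 -> V=9
t=7: input=4 -> V=16
t=8: input=1 -> V=11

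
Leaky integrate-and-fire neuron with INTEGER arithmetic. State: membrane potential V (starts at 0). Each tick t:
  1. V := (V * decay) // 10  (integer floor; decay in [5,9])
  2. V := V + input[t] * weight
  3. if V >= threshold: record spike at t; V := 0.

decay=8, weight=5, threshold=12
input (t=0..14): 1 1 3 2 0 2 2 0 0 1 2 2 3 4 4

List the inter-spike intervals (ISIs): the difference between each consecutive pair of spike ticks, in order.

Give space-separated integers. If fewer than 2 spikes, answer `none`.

Answer: 3 5 2 1 1

Derivation:
t=0: input=1 -> V=5
t=1: input=1 -> V=9
t=2: input=3 -> V=0 FIRE
t=3: input=2 -> V=10
t=4: input=0 -> V=8
t=5: input=2 -> V=0 FIRE
t=6: input=2 -> V=10
t=7: input=0 -> V=8
t=8: input=0 -> V=6
t=9: input=1 -> V=9
t=10: input=2 -> V=0 FIRE
t=11: input=2 -> V=10
t=12: input=3 -> V=0 FIRE
t=13: input=4 -> V=0 FIRE
t=14: input=4 -> V=0 FIRE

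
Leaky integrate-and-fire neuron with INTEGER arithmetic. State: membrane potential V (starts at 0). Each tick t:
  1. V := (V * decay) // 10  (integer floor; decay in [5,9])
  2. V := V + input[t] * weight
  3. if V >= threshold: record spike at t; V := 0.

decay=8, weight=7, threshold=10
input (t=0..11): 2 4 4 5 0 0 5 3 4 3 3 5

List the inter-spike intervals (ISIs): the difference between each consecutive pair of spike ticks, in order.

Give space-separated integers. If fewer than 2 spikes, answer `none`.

t=0: input=2 -> V=0 FIRE
t=1: input=4 -> V=0 FIRE
t=2: input=4 -> V=0 FIRE
t=3: input=5 -> V=0 FIRE
t=4: input=0 -> V=0
t=5: input=0 -> V=0
t=6: input=5 -> V=0 FIRE
t=7: input=3 -> V=0 FIRE
t=8: input=4 -> V=0 FIRE
t=9: input=3 -> V=0 FIRE
t=10: input=3 -> V=0 FIRE
t=11: input=5 -> V=0 FIRE

Answer: 1 1 1 3 1 1 1 1 1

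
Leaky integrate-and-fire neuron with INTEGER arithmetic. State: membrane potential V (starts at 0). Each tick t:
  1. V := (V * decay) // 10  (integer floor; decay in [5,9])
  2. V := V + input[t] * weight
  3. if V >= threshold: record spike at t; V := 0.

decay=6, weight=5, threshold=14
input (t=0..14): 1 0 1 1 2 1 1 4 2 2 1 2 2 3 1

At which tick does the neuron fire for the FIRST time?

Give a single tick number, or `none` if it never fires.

t=0: input=1 -> V=5
t=1: input=0 -> V=3
t=2: input=1 -> V=6
t=3: input=1 -> V=8
t=4: input=2 -> V=0 FIRE
t=5: input=1 -> V=5
t=6: input=1 -> V=8
t=7: input=4 -> V=0 FIRE
t=8: input=2 -> V=10
t=9: input=2 -> V=0 FIRE
t=10: input=1 -> V=5
t=11: input=2 -> V=13
t=12: input=2 -> V=0 FIRE
t=13: input=3 -> V=0 FIRE
t=14: input=1 -> V=5

Answer: 4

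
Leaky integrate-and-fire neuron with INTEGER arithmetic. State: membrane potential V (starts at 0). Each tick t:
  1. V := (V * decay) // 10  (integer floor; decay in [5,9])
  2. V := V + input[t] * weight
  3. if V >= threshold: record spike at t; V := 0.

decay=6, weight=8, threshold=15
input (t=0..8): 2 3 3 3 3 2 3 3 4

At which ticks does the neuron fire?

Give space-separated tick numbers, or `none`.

t=0: input=2 -> V=0 FIRE
t=1: input=3 -> V=0 FIRE
t=2: input=3 -> V=0 FIRE
t=3: input=3 -> V=0 FIRE
t=4: input=3 -> V=0 FIRE
t=5: input=2 -> V=0 FIRE
t=6: input=3 -> V=0 FIRE
t=7: input=3 -> V=0 FIRE
t=8: input=4 -> V=0 FIRE

Answer: 0 1 2 3 4 5 6 7 8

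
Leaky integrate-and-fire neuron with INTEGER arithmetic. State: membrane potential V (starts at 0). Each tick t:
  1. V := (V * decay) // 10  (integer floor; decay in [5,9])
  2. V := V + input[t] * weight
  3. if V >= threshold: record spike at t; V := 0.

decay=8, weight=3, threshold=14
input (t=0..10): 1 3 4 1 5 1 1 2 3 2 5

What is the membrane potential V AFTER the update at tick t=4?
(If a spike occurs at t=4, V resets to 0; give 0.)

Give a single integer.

t=0: input=1 -> V=3
t=1: input=3 -> V=11
t=2: input=4 -> V=0 FIRE
t=3: input=1 -> V=3
t=4: input=5 -> V=0 FIRE
t=5: input=1 -> V=3
t=6: input=1 -> V=5
t=7: input=2 -> V=10
t=8: input=3 -> V=0 FIRE
t=9: input=2 -> V=6
t=10: input=5 -> V=0 FIRE

Answer: 0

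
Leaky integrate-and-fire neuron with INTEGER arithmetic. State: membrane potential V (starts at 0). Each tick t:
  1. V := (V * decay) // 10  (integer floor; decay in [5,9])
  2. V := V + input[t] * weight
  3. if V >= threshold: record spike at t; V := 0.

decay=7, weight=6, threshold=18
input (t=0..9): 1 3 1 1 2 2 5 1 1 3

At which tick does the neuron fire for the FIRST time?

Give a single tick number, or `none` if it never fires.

t=0: input=1 -> V=6
t=1: input=3 -> V=0 FIRE
t=2: input=1 -> V=6
t=3: input=1 -> V=10
t=4: input=2 -> V=0 FIRE
t=5: input=2 -> V=12
t=6: input=5 -> V=0 FIRE
t=7: input=1 -> V=6
t=8: input=1 -> V=10
t=9: input=3 -> V=0 FIRE

Answer: 1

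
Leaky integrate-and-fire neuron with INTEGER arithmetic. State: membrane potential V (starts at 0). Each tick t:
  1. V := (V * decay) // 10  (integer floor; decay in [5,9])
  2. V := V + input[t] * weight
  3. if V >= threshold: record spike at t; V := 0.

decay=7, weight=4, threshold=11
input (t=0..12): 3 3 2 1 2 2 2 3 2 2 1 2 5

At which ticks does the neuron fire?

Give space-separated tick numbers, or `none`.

t=0: input=3 -> V=0 FIRE
t=1: input=3 -> V=0 FIRE
t=2: input=2 -> V=8
t=3: input=1 -> V=9
t=4: input=2 -> V=0 FIRE
t=5: input=2 -> V=8
t=6: input=2 -> V=0 FIRE
t=7: input=3 -> V=0 FIRE
t=8: input=2 -> V=8
t=9: input=2 -> V=0 FIRE
t=10: input=1 -> V=4
t=11: input=2 -> V=10
t=12: input=5 -> V=0 FIRE

Answer: 0 1 4 6 7 9 12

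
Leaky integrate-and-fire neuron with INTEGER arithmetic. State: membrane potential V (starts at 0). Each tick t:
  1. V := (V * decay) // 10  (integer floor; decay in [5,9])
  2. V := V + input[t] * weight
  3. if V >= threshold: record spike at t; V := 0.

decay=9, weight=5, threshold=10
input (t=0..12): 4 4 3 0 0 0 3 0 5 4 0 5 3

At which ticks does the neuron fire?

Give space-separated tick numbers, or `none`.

t=0: input=4 -> V=0 FIRE
t=1: input=4 -> V=0 FIRE
t=2: input=3 -> V=0 FIRE
t=3: input=0 -> V=0
t=4: input=0 -> V=0
t=5: input=0 -> V=0
t=6: input=3 -> V=0 FIRE
t=7: input=0 -> V=0
t=8: input=5 -> V=0 FIRE
t=9: input=4 -> V=0 FIRE
t=10: input=0 -> V=0
t=11: input=5 -> V=0 FIRE
t=12: input=3 -> V=0 FIRE

Answer: 0 1 2 6 8 9 11 12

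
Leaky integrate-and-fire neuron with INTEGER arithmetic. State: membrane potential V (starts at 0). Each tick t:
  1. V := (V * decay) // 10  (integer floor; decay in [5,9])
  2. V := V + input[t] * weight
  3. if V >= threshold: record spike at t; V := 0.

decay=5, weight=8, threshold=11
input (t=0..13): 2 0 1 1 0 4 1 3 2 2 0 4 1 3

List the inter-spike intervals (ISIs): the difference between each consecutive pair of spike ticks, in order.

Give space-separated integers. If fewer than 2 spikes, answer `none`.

Answer: 3 2 2 1 1 2 2

Derivation:
t=0: input=2 -> V=0 FIRE
t=1: input=0 -> V=0
t=2: input=1 -> V=8
t=3: input=1 -> V=0 FIRE
t=4: input=0 -> V=0
t=5: input=4 -> V=0 FIRE
t=6: input=1 -> V=8
t=7: input=3 -> V=0 FIRE
t=8: input=2 -> V=0 FIRE
t=9: input=2 -> V=0 FIRE
t=10: input=0 -> V=0
t=11: input=4 -> V=0 FIRE
t=12: input=1 -> V=8
t=13: input=3 -> V=0 FIRE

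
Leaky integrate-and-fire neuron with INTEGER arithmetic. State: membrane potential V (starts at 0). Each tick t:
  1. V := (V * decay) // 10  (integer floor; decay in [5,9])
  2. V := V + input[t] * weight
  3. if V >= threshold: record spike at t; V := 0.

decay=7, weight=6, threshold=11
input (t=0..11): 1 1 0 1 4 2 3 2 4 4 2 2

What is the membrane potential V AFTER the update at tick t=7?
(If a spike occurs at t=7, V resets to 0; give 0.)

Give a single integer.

t=0: input=1 -> V=6
t=1: input=1 -> V=10
t=2: input=0 -> V=7
t=3: input=1 -> V=10
t=4: input=4 -> V=0 FIRE
t=5: input=2 -> V=0 FIRE
t=6: input=3 -> V=0 FIRE
t=7: input=2 -> V=0 FIRE
t=8: input=4 -> V=0 FIRE
t=9: input=4 -> V=0 FIRE
t=10: input=2 -> V=0 FIRE
t=11: input=2 -> V=0 FIRE

Answer: 0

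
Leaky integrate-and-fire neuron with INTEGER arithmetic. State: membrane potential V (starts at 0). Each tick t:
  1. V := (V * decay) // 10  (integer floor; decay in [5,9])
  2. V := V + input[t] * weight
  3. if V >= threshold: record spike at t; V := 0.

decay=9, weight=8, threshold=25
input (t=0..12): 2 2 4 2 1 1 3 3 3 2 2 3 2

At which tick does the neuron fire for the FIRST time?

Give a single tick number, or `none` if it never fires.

Answer: 1

Derivation:
t=0: input=2 -> V=16
t=1: input=2 -> V=0 FIRE
t=2: input=4 -> V=0 FIRE
t=3: input=2 -> V=16
t=4: input=1 -> V=22
t=5: input=1 -> V=0 FIRE
t=6: input=3 -> V=24
t=7: input=3 -> V=0 FIRE
t=8: input=3 -> V=24
t=9: input=2 -> V=0 FIRE
t=10: input=2 -> V=16
t=11: input=3 -> V=0 FIRE
t=12: input=2 -> V=16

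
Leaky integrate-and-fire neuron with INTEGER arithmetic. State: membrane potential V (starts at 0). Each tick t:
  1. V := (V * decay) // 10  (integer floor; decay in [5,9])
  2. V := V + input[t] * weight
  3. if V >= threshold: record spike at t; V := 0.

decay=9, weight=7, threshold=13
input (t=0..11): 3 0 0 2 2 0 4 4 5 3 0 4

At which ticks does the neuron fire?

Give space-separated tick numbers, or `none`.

Answer: 0 3 4 6 7 8 9 11

Derivation:
t=0: input=3 -> V=0 FIRE
t=1: input=0 -> V=0
t=2: input=0 -> V=0
t=3: input=2 -> V=0 FIRE
t=4: input=2 -> V=0 FIRE
t=5: input=0 -> V=0
t=6: input=4 -> V=0 FIRE
t=7: input=4 -> V=0 FIRE
t=8: input=5 -> V=0 FIRE
t=9: input=3 -> V=0 FIRE
t=10: input=0 -> V=0
t=11: input=4 -> V=0 FIRE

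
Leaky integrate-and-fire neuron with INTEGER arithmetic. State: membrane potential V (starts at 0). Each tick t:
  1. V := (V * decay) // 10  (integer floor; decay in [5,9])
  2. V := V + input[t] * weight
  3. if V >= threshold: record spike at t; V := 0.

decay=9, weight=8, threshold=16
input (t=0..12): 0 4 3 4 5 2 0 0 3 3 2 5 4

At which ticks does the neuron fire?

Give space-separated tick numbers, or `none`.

Answer: 1 2 3 4 5 8 9 10 11 12

Derivation:
t=0: input=0 -> V=0
t=1: input=4 -> V=0 FIRE
t=2: input=3 -> V=0 FIRE
t=3: input=4 -> V=0 FIRE
t=4: input=5 -> V=0 FIRE
t=5: input=2 -> V=0 FIRE
t=6: input=0 -> V=0
t=7: input=0 -> V=0
t=8: input=3 -> V=0 FIRE
t=9: input=3 -> V=0 FIRE
t=10: input=2 -> V=0 FIRE
t=11: input=5 -> V=0 FIRE
t=12: input=4 -> V=0 FIRE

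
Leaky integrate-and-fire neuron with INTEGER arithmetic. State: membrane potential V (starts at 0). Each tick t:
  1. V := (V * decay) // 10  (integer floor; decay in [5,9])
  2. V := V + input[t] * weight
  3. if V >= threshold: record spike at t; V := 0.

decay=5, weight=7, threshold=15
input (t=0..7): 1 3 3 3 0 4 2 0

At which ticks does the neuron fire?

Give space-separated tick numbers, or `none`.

t=0: input=1 -> V=7
t=1: input=3 -> V=0 FIRE
t=2: input=3 -> V=0 FIRE
t=3: input=3 -> V=0 FIRE
t=4: input=0 -> V=0
t=5: input=4 -> V=0 FIRE
t=6: input=2 -> V=14
t=7: input=0 -> V=7

Answer: 1 2 3 5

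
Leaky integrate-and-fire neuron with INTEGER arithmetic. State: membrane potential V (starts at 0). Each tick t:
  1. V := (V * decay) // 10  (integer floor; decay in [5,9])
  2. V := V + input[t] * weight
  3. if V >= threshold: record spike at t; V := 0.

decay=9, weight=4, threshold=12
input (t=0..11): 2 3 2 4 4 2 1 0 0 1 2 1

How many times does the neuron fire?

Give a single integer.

Answer: 4

Derivation:
t=0: input=2 -> V=8
t=1: input=3 -> V=0 FIRE
t=2: input=2 -> V=8
t=3: input=4 -> V=0 FIRE
t=4: input=4 -> V=0 FIRE
t=5: input=2 -> V=8
t=6: input=1 -> V=11
t=7: input=0 -> V=9
t=8: input=0 -> V=8
t=9: input=1 -> V=11
t=10: input=2 -> V=0 FIRE
t=11: input=1 -> V=4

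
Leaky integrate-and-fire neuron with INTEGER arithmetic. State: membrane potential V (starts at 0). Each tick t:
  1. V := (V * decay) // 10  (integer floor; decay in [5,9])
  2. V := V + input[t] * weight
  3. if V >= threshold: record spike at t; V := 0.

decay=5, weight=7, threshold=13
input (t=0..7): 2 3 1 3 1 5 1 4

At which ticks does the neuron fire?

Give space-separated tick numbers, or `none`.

t=0: input=2 -> V=0 FIRE
t=1: input=3 -> V=0 FIRE
t=2: input=1 -> V=7
t=3: input=3 -> V=0 FIRE
t=4: input=1 -> V=7
t=5: input=5 -> V=0 FIRE
t=6: input=1 -> V=7
t=7: input=4 -> V=0 FIRE

Answer: 0 1 3 5 7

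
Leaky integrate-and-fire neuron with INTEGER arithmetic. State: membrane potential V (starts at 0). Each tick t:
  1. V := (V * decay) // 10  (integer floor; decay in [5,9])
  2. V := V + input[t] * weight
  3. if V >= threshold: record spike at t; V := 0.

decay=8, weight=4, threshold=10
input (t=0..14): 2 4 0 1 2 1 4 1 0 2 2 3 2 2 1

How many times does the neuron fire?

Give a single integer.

Answer: 6

Derivation:
t=0: input=2 -> V=8
t=1: input=4 -> V=0 FIRE
t=2: input=0 -> V=0
t=3: input=1 -> V=4
t=4: input=2 -> V=0 FIRE
t=5: input=1 -> V=4
t=6: input=4 -> V=0 FIRE
t=7: input=1 -> V=4
t=8: input=0 -> V=3
t=9: input=2 -> V=0 FIRE
t=10: input=2 -> V=8
t=11: input=3 -> V=0 FIRE
t=12: input=2 -> V=8
t=13: input=2 -> V=0 FIRE
t=14: input=1 -> V=4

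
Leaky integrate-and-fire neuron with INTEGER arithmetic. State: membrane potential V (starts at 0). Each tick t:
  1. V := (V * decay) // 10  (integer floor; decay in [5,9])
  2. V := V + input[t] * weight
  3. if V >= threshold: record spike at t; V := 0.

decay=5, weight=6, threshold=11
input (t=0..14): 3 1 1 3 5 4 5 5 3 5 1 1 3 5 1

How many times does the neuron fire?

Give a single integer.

Answer: 10

Derivation:
t=0: input=3 -> V=0 FIRE
t=1: input=1 -> V=6
t=2: input=1 -> V=9
t=3: input=3 -> V=0 FIRE
t=4: input=5 -> V=0 FIRE
t=5: input=4 -> V=0 FIRE
t=6: input=5 -> V=0 FIRE
t=7: input=5 -> V=0 FIRE
t=8: input=3 -> V=0 FIRE
t=9: input=5 -> V=0 FIRE
t=10: input=1 -> V=6
t=11: input=1 -> V=9
t=12: input=3 -> V=0 FIRE
t=13: input=5 -> V=0 FIRE
t=14: input=1 -> V=6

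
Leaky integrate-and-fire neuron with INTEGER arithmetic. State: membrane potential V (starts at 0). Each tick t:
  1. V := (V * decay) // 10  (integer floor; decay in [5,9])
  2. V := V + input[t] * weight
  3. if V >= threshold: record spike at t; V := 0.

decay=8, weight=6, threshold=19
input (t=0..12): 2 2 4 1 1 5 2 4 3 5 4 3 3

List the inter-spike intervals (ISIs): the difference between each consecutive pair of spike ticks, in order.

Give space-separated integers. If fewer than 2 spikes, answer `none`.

Answer: 1 3 2 2 1 2

Derivation:
t=0: input=2 -> V=12
t=1: input=2 -> V=0 FIRE
t=2: input=4 -> V=0 FIRE
t=3: input=1 -> V=6
t=4: input=1 -> V=10
t=5: input=5 -> V=0 FIRE
t=6: input=2 -> V=12
t=7: input=4 -> V=0 FIRE
t=8: input=3 -> V=18
t=9: input=5 -> V=0 FIRE
t=10: input=4 -> V=0 FIRE
t=11: input=3 -> V=18
t=12: input=3 -> V=0 FIRE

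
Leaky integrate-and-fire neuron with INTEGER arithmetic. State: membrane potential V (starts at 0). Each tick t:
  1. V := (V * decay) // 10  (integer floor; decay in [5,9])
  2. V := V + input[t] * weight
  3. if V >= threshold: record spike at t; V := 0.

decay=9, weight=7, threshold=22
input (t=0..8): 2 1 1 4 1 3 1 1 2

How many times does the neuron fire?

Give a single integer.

t=0: input=2 -> V=14
t=1: input=1 -> V=19
t=2: input=1 -> V=0 FIRE
t=3: input=4 -> V=0 FIRE
t=4: input=1 -> V=7
t=5: input=3 -> V=0 FIRE
t=6: input=1 -> V=7
t=7: input=1 -> V=13
t=8: input=2 -> V=0 FIRE

Answer: 4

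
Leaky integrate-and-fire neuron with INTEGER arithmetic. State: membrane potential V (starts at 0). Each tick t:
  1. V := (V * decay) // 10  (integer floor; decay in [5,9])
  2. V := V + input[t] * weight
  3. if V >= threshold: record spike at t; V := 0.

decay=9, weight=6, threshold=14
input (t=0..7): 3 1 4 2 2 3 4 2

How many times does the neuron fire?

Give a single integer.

t=0: input=3 -> V=0 FIRE
t=1: input=1 -> V=6
t=2: input=4 -> V=0 FIRE
t=3: input=2 -> V=12
t=4: input=2 -> V=0 FIRE
t=5: input=3 -> V=0 FIRE
t=6: input=4 -> V=0 FIRE
t=7: input=2 -> V=12

Answer: 5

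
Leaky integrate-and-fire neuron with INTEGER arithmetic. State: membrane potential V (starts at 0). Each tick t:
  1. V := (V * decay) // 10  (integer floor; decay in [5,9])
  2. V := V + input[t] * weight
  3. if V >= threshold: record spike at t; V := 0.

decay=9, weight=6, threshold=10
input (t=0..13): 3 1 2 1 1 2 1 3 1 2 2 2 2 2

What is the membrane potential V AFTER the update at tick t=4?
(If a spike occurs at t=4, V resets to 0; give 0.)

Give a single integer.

t=0: input=3 -> V=0 FIRE
t=1: input=1 -> V=6
t=2: input=2 -> V=0 FIRE
t=3: input=1 -> V=6
t=4: input=1 -> V=0 FIRE
t=5: input=2 -> V=0 FIRE
t=6: input=1 -> V=6
t=7: input=3 -> V=0 FIRE
t=8: input=1 -> V=6
t=9: input=2 -> V=0 FIRE
t=10: input=2 -> V=0 FIRE
t=11: input=2 -> V=0 FIRE
t=12: input=2 -> V=0 FIRE
t=13: input=2 -> V=0 FIRE

Answer: 0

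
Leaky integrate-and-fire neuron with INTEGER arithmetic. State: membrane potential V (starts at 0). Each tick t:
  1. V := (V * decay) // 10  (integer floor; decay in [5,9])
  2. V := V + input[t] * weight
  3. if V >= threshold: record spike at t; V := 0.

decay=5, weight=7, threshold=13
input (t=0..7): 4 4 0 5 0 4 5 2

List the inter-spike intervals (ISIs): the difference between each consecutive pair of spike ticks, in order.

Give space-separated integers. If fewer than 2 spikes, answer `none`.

Answer: 1 2 2 1 1

Derivation:
t=0: input=4 -> V=0 FIRE
t=1: input=4 -> V=0 FIRE
t=2: input=0 -> V=0
t=3: input=5 -> V=0 FIRE
t=4: input=0 -> V=0
t=5: input=4 -> V=0 FIRE
t=6: input=5 -> V=0 FIRE
t=7: input=2 -> V=0 FIRE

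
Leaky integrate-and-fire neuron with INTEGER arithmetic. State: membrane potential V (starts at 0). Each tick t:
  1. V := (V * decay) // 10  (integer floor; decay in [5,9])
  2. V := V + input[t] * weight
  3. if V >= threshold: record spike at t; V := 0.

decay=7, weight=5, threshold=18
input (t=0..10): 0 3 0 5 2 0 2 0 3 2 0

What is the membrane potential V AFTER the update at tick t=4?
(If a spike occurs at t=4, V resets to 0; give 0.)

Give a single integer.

t=0: input=0 -> V=0
t=1: input=3 -> V=15
t=2: input=0 -> V=10
t=3: input=5 -> V=0 FIRE
t=4: input=2 -> V=10
t=5: input=0 -> V=7
t=6: input=2 -> V=14
t=7: input=0 -> V=9
t=8: input=3 -> V=0 FIRE
t=9: input=2 -> V=10
t=10: input=0 -> V=7

Answer: 10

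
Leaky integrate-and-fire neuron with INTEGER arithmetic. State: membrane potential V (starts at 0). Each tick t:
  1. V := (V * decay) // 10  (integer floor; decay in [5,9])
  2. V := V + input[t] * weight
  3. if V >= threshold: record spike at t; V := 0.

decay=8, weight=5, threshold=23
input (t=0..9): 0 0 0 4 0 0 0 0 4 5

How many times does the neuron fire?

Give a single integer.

t=0: input=0 -> V=0
t=1: input=0 -> V=0
t=2: input=0 -> V=0
t=3: input=4 -> V=20
t=4: input=0 -> V=16
t=5: input=0 -> V=12
t=6: input=0 -> V=9
t=7: input=0 -> V=7
t=8: input=4 -> V=0 FIRE
t=9: input=5 -> V=0 FIRE

Answer: 2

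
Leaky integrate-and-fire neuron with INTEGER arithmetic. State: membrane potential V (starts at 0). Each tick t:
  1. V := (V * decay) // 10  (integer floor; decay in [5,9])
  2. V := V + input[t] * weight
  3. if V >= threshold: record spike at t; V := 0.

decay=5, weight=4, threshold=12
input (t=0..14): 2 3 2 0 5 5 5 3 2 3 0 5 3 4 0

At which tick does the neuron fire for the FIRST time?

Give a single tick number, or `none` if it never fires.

Answer: 1

Derivation:
t=0: input=2 -> V=8
t=1: input=3 -> V=0 FIRE
t=2: input=2 -> V=8
t=3: input=0 -> V=4
t=4: input=5 -> V=0 FIRE
t=5: input=5 -> V=0 FIRE
t=6: input=5 -> V=0 FIRE
t=7: input=3 -> V=0 FIRE
t=8: input=2 -> V=8
t=9: input=3 -> V=0 FIRE
t=10: input=0 -> V=0
t=11: input=5 -> V=0 FIRE
t=12: input=3 -> V=0 FIRE
t=13: input=4 -> V=0 FIRE
t=14: input=0 -> V=0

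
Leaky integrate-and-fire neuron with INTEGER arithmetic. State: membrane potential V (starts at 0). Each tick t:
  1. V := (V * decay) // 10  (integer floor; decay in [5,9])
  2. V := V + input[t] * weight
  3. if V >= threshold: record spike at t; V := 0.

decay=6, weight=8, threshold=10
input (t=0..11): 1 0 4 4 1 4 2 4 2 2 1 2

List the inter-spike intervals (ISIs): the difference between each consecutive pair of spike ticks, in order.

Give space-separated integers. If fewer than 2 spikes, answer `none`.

Answer: 1 2 1 1 1 1 2

Derivation:
t=0: input=1 -> V=8
t=1: input=0 -> V=4
t=2: input=4 -> V=0 FIRE
t=3: input=4 -> V=0 FIRE
t=4: input=1 -> V=8
t=5: input=4 -> V=0 FIRE
t=6: input=2 -> V=0 FIRE
t=7: input=4 -> V=0 FIRE
t=8: input=2 -> V=0 FIRE
t=9: input=2 -> V=0 FIRE
t=10: input=1 -> V=8
t=11: input=2 -> V=0 FIRE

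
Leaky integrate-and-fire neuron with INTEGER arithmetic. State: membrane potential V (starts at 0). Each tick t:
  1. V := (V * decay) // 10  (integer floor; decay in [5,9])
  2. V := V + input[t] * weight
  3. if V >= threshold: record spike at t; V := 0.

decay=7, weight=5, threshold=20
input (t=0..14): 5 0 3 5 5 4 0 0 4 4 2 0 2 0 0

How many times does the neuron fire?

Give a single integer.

Answer: 6

Derivation:
t=0: input=5 -> V=0 FIRE
t=1: input=0 -> V=0
t=2: input=3 -> V=15
t=3: input=5 -> V=0 FIRE
t=4: input=5 -> V=0 FIRE
t=5: input=4 -> V=0 FIRE
t=6: input=0 -> V=0
t=7: input=0 -> V=0
t=8: input=4 -> V=0 FIRE
t=9: input=4 -> V=0 FIRE
t=10: input=2 -> V=10
t=11: input=0 -> V=7
t=12: input=2 -> V=14
t=13: input=0 -> V=9
t=14: input=0 -> V=6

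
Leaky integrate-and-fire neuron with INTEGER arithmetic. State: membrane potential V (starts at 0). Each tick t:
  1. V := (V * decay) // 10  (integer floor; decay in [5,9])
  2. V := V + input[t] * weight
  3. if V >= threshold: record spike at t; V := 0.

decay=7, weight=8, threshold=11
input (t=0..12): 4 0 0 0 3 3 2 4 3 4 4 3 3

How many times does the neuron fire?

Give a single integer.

Answer: 10

Derivation:
t=0: input=4 -> V=0 FIRE
t=1: input=0 -> V=0
t=2: input=0 -> V=0
t=3: input=0 -> V=0
t=4: input=3 -> V=0 FIRE
t=5: input=3 -> V=0 FIRE
t=6: input=2 -> V=0 FIRE
t=7: input=4 -> V=0 FIRE
t=8: input=3 -> V=0 FIRE
t=9: input=4 -> V=0 FIRE
t=10: input=4 -> V=0 FIRE
t=11: input=3 -> V=0 FIRE
t=12: input=3 -> V=0 FIRE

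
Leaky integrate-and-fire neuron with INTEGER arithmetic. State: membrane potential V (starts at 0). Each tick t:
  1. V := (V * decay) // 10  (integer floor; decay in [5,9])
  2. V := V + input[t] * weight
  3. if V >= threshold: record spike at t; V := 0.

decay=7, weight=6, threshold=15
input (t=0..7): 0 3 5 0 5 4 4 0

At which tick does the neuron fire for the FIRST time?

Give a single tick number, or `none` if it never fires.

Answer: 1

Derivation:
t=0: input=0 -> V=0
t=1: input=3 -> V=0 FIRE
t=2: input=5 -> V=0 FIRE
t=3: input=0 -> V=0
t=4: input=5 -> V=0 FIRE
t=5: input=4 -> V=0 FIRE
t=6: input=4 -> V=0 FIRE
t=7: input=0 -> V=0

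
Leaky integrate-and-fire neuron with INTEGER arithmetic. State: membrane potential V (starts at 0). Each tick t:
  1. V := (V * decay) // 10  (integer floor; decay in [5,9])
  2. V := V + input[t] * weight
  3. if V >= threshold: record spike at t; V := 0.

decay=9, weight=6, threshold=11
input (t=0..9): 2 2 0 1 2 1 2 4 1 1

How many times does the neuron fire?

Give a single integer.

Answer: 6

Derivation:
t=0: input=2 -> V=0 FIRE
t=1: input=2 -> V=0 FIRE
t=2: input=0 -> V=0
t=3: input=1 -> V=6
t=4: input=2 -> V=0 FIRE
t=5: input=1 -> V=6
t=6: input=2 -> V=0 FIRE
t=7: input=4 -> V=0 FIRE
t=8: input=1 -> V=6
t=9: input=1 -> V=0 FIRE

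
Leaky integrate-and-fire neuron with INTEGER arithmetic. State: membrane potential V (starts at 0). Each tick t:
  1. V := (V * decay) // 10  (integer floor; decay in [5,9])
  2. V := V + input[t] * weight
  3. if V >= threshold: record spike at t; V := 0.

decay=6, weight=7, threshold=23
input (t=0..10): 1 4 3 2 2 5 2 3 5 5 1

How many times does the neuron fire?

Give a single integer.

t=0: input=1 -> V=7
t=1: input=4 -> V=0 FIRE
t=2: input=3 -> V=21
t=3: input=2 -> V=0 FIRE
t=4: input=2 -> V=14
t=5: input=5 -> V=0 FIRE
t=6: input=2 -> V=14
t=7: input=3 -> V=0 FIRE
t=8: input=5 -> V=0 FIRE
t=9: input=5 -> V=0 FIRE
t=10: input=1 -> V=7

Answer: 6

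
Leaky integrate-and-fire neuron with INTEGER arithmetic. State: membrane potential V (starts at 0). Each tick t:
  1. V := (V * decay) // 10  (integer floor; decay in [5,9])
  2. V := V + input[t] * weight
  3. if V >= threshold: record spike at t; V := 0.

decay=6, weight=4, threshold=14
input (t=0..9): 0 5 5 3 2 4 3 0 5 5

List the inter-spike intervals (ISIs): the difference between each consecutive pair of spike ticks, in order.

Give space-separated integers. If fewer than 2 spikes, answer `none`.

t=0: input=0 -> V=0
t=1: input=5 -> V=0 FIRE
t=2: input=5 -> V=0 FIRE
t=3: input=3 -> V=12
t=4: input=2 -> V=0 FIRE
t=5: input=4 -> V=0 FIRE
t=6: input=3 -> V=12
t=7: input=0 -> V=7
t=8: input=5 -> V=0 FIRE
t=9: input=5 -> V=0 FIRE

Answer: 1 2 1 3 1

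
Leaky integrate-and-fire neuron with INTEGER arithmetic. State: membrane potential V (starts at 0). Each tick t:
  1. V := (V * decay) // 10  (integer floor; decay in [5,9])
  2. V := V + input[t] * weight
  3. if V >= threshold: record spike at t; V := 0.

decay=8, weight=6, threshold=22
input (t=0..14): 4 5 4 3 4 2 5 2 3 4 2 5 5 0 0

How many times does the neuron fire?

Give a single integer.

t=0: input=4 -> V=0 FIRE
t=1: input=5 -> V=0 FIRE
t=2: input=4 -> V=0 FIRE
t=3: input=3 -> V=18
t=4: input=4 -> V=0 FIRE
t=5: input=2 -> V=12
t=6: input=5 -> V=0 FIRE
t=7: input=2 -> V=12
t=8: input=3 -> V=0 FIRE
t=9: input=4 -> V=0 FIRE
t=10: input=2 -> V=12
t=11: input=5 -> V=0 FIRE
t=12: input=5 -> V=0 FIRE
t=13: input=0 -> V=0
t=14: input=0 -> V=0

Answer: 9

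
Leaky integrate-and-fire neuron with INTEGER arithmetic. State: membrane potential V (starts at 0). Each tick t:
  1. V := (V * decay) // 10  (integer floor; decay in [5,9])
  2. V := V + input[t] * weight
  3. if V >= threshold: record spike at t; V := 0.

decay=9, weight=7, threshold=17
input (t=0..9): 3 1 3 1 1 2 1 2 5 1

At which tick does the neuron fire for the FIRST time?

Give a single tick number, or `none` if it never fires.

t=0: input=3 -> V=0 FIRE
t=1: input=1 -> V=7
t=2: input=3 -> V=0 FIRE
t=3: input=1 -> V=7
t=4: input=1 -> V=13
t=5: input=2 -> V=0 FIRE
t=6: input=1 -> V=7
t=7: input=2 -> V=0 FIRE
t=8: input=5 -> V=0 FIRE
t=9: input=1 -> V=7

Answer: 0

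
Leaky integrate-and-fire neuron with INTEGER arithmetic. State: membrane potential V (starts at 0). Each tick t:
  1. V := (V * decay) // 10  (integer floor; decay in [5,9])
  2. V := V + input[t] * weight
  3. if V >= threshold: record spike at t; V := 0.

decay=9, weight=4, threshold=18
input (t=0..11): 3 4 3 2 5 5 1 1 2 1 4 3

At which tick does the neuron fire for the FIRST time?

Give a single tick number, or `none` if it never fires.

Answer: 1

Derivation:
t=0: input=3 -> V=12
t=1: input=4 -> V=0 FIRE
t=2: input=3 -> V=12
t=3: input=2 -> V=0 FIRE
t=4: input=5 -> V=0 FIRE
t=5: input=5 -> V=0 FIRE
t=6: input=1 -> V=4
t=7: input=1 -> V=7
t=8: input=2 -> V=14
t=9: input=1 -> V=16
t=10: input=4 -> V=0 FIRE
t=11: input=3 -> V=12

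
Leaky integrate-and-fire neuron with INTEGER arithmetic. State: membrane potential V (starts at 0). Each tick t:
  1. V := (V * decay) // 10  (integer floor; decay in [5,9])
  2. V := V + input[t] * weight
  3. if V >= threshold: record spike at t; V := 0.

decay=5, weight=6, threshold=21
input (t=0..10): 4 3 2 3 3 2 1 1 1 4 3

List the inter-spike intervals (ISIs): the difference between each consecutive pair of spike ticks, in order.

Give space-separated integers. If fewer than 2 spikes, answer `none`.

Answer: 2 2 5

Derivation:
t=0: input=4 -> V=0 FIRE
t=1: input=3 -> V=18
t=2: input=2 -> V=0 FIRE
t=3: input=3 -> V=18
t=4: input=3 -> V=0 FIRE
t=5: input=2 -> V=12
t=6: input=1 -> V=12
t=7: input=1 -> V=12
t=8: input=1 -> V=12
t=9: input=4 -> V=0 FIRE
t=10: input=3 -> V=18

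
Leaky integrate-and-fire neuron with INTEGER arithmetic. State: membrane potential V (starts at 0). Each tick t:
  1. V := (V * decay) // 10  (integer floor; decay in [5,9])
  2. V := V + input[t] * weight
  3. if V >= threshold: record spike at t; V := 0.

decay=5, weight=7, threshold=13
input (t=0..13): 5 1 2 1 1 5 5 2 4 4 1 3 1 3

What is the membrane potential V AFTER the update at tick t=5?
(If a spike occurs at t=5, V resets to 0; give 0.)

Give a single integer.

t=0: input=5 -> V=0 FIRE
t=1: input=1 -> V=7
t=2: input=2 -> V=0 FIRE
t=3: input=1 -> V=7
t=4: input=1 -> V=10
t=5: input=5 -> V=0 FIRE
t=6: input=5 -> V=0 FIRE
t=7: input=2 -> V=0 FIRE
t=8: input=4 -> V=0 FIRE
t=9: input=4 -> V=0 FIRE
t=10: input=1 -> V=7
t=11: input=3 -> V=0 FIRE
t=12: input=1 -> V=7
t=13: input=3 -> V=0 FIRE

Answer: 0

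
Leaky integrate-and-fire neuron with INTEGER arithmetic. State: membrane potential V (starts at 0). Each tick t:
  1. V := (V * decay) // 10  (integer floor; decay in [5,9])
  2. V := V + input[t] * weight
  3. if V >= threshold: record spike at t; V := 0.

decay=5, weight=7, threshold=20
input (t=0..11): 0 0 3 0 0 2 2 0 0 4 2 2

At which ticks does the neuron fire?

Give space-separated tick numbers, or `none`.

Answer: 2 6 9 11

Derivation:
t=0: input=0 -> V=0
t=1: input=0 -> V=0
t=2: input=3 -> V=0 FIRE
t=3: input=0 -> V=0
t=4: input=0 -> V=0
t=5: input=2 -> V=14
t=6: input=2 -> V=0 FIRE
t=7: input=0 -> V=0
t=8: input=0 -> V=0
t=9: input=4 -> V=0 FIRE
t=10: input=2 -> V=14
t=11: input=2 -> V=0 FIRE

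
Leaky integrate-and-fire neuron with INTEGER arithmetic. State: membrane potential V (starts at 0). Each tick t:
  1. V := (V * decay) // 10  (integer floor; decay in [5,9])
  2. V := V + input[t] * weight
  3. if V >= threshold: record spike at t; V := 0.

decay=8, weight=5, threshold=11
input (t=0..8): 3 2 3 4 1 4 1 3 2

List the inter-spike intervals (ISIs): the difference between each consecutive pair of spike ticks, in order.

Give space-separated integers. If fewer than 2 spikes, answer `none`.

Answer: 2 1 2 2

Derivation:
t=0: input=3 -> V=0 FIRE
t=1: input=2 -> V=10
t=2: input=3 -> V=0 FIRE
t=3: input=4 -> V=0 FIRE
t=4: input=1 -> V=5
t=5: input=4 -> V=0 FIRE
t=6: input=1 -> V=5
t=7: input=3 -> V=0 FIRE
t=8: input=2 -> V=10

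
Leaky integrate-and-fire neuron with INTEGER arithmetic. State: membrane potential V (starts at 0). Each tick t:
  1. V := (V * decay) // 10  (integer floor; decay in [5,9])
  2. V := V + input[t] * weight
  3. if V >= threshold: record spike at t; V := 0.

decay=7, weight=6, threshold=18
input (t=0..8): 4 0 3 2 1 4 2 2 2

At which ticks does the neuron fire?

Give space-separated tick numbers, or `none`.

Answer: 0 2 5 7

Derivation:
t=0: input=4 -> V=0 FIRE
t=1: input=0 -> V=0
t=2: input=3 -> V=0 FIRE
t=3: input=2 -> V=12
t=4: input=1 -> V=14
t=5: input=4 -> V=0 FIRE
t=6: input=2 -> V=12
t=7: input=2 -> V=0 FIRE
t=8: input=2 -> V=12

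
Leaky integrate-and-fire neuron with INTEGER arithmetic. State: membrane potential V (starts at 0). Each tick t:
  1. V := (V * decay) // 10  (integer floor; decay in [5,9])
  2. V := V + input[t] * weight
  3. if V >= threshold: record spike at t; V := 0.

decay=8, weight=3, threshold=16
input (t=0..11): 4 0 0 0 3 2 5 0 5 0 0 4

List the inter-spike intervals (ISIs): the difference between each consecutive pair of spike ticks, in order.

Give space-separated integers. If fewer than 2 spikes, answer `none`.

t=0: input=4 -> V=12
t=1: input=0 -> V=9
t=2: input=0 -> V=7
t=3: input=0 -> V=5
t=4: input=3 -> V=13
t=5: input=2 -> V=0 FIRE
t=6: input=5 -> V=15
t=7: input=0 -> V=12
t=8: input=5 -> V=0 FIRE
t=9: input=0 -> V=0
t=10: input=0 -> V=0
t=11: input=4 -> V=12

Answer: 3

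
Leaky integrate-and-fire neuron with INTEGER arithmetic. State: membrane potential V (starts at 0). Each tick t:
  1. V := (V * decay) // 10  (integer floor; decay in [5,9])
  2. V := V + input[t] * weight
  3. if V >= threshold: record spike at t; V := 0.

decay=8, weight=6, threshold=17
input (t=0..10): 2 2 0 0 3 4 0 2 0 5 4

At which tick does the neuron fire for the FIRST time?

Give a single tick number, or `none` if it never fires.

Answer: 1

Derivation:
t=0: input=2 -> V=12
t=1: input=2 -> V=0 FIRE
t=2: input=0 -> V=0
t=3: input=0 -> V=0
t=4: input=3 -> V=0 FIRE
t=5: input=4 -> V=0 FIRE
t=6: input=0 -> V=0
t=7: input=2 -> V=12
t=8: input=0 -> V=9
t=9: input=5 -> V=0 FIRE
t=10: input=4 -> V=0 FIRE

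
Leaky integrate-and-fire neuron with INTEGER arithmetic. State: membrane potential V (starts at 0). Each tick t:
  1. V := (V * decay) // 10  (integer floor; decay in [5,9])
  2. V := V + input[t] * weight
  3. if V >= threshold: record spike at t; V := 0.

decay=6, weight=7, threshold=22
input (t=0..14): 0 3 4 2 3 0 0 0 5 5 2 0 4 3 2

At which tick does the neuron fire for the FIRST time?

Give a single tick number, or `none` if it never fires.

t=0: input=0 -> V=0
t=1: input=3 -> V=21
t=2: input=4 -> V=0 FIRE
t=3: input=2 -> V=14
t=4: input=3 -> V=0 FIRE
t=5: input=0 -> V=0
t=6: input=0 -> V=0
t=7: input=0 -> V=0
t=8: input=5 -> V=0 FIRE
t=9: input=5 -> V=0 FIRE
t=10: input=2 -> V=14
t=11: input=0 -> V=8
t=12: input=4 -> V=0 FIRE
t=13: input=3 -> V=21
t=14: input=2 -> V=0 FIRE

Answer: 2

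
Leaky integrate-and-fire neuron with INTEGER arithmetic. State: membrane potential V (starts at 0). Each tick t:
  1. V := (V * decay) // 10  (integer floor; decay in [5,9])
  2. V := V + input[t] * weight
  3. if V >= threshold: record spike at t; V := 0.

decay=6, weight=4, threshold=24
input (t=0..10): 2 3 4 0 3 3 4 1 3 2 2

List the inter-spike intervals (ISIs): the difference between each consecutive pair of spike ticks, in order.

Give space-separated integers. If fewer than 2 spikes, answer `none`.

Answer: 4

Derivation:
t=0: input=2 -> V=8
t=1: input=3 -> V=16
t=2: input=4 -> V=0 FIRE
t=3: input=0 -> V=0
t=4: input=3 -> V=12
t=5: input=3 -> V=19
t=6: input=4 -> V=0 FIRE
t=7: input=1 -> V=4
t=8: input=3 -> V=14
t=9: input=2 -> V=16
t=10: input=2 -> V=17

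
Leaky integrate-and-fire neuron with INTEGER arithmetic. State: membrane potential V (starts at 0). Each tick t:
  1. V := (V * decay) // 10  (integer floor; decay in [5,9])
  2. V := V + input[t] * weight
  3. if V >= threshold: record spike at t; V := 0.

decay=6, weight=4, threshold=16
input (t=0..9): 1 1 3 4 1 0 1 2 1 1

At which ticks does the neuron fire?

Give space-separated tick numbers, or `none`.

t=0: input=1 -> V=4
t=1: input=1 -> V=6
t=2: input=3 -> V=15
t=3: input=4 -> V=0 FIRE
t=4: input=1 -> V=4
t=5: input=0 -> V=2
t=6: input=1 -> V=5
t=7: input=2 -> V=11
t=8: input=1 -> V=10
t=9: input=1 -> V=10

Answer: 3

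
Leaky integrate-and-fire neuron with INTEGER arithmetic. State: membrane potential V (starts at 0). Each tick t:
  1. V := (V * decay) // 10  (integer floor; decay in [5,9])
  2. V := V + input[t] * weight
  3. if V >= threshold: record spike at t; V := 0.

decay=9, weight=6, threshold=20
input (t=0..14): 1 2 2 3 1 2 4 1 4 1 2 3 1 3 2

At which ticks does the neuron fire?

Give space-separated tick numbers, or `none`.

Answer: 2 4 6 8 11 13

Derivation:
t=0: input=1 -> V=6
t=1: input=2 -> V=17
t=2: input=2 -> V=0 FIRE
t=3: input=3 -> V=18
t=4: input=1 -> V=0 FIRE
t=5: input=2 -> V=12
t=6: input=4 -> V=0 FIRE
t=7: input=1 -> V=6
t=8: input=4 -> V=0 FIRE
t=9: input=1 -> V=6
t=10: input=2 -> V=17
t=11: input=3 -> V=0 FIRE
t=12: input=1 -> V=6
t=13: input=3 -> V=0 FIRE
t=14: input=2 -> V=12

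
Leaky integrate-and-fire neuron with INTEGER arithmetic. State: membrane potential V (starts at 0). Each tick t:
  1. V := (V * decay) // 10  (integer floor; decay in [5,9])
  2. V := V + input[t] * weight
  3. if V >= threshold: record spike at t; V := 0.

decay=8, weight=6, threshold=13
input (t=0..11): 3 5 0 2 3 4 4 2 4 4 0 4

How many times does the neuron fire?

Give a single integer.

t=0: input=3 -> V=0 FIRE
t=1: input=5 -> V=0 FIRE
t=2: input=0 -> V=0
t=3: input=2 -> V=12
t=4: input=3 -> V=0 FIRE
t=5: input=4 -> V=0 FIRE
t=6: input=4 -> V=0 FIRE
t=7: input=2 -> V=12
t=8: input=4 -> V=0 FIRE
t=9: input=4 -> V=0 FIRE
t=10: input=0 -> V=0
t=11: input=4 -> V=0 FIRE

Answer: 8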